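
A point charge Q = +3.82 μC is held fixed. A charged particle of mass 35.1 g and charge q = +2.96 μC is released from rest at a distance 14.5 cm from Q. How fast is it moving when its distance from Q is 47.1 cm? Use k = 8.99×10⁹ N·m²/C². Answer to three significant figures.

Only the electrostatic force acts, so mechanical energy is conserved: ½mv² = U₁ − U₂ = kQq(1/r₁ − 1/r₂).
U₁ − U₂ = (8.99×10⁹ N·m²/C²)(3.82×10⁻⁶ C)(2.96×10⁻⁶ C)(1/0.145 − 1/0.471) = 0.485 J.
v = √(2·0.485/0.0351) = 5.26 m/s.

5.26 m/s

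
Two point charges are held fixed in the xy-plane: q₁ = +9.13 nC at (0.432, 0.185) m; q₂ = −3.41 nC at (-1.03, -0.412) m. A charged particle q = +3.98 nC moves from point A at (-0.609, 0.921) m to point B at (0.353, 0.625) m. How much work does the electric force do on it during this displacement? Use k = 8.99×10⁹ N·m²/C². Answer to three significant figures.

-4.91×10⁻⁷ J

The work done by the electric force is W_field = −ΔU = −q(V_B − V_A) = q(V_A − V_B).
At A: distances to the source charges are 1.27 m, 1.40 m; V_A = Σ kqᵢ/rᵢ = 42.5 V.
At B: distances to the source charges are 0.447 m, 1.73 m; V_B = Σ kqᵢ/rᵢ = 166 V.
ΔV = V_B − V_A = 123 V.
W_field = −qΔV = −(3.98×10⁻⁹ C)(123 V) = -4.91×10⁻⁷ J.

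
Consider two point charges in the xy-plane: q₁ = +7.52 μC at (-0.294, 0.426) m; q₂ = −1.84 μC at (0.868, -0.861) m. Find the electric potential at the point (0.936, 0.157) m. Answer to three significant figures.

The total potential is the scalar sum of each charge's contribution, V = Σ kqᵢ/rᵢ.
Distances from the field point to each charge: r₁ = 1.26 m, r₂ = 1.02 m.
V = k[(7.52×10⁻⁶)/(1.26) + (-1.84×10⁻⁶)/(1.02)] = 3.75×10⁴ V.

3.75×10⁴ V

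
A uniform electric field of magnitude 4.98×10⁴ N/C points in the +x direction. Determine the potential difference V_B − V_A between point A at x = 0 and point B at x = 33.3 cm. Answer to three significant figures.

-1.66×10⁴ V

In a uniform field, potential decreases in the direction of E: V_B − V_A = −E·Δx.
V_B − V_A = −(4.98×10⁴ V/m)(0.333 m) = -1.66×10⁴ V.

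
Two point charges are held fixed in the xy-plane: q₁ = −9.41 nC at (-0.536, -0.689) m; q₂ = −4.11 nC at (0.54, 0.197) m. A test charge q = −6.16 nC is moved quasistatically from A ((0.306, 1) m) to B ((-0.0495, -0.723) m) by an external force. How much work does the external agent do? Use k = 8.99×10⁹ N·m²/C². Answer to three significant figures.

For quasistatic motion the external work equals the change in potential energy: W_ext = qΔV = q(V_B − V_A).
At A: distances to the source charges are 1.89 m, 0.836 m; V_A = Σ kqᵢ/rᵢ = -89.0 V.
At B: distances to the source charges are 0.488 m, 1.09 m; V_B = Σ kqᵢ/rᵢ = -207 V.
ΔV = V_B − V_A = -118 V.
W_ext = qΔV = (-6.16×10⁻⁹ C)(-118 V) = 7.29×10⁻⁷ J.

7.29×10⁻⁷ J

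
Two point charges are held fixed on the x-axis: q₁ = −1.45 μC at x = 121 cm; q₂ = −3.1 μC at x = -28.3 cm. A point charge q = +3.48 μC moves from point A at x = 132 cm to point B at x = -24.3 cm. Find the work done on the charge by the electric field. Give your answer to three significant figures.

1.98 J

The work done by the electric force is W_field = −ΔU = −q(V_B − V_A) = q(V_A − V_B).
At A: distances to the source charges are 0.110 m, 1.60 m; V_A = Σ kqᵢ/rᵢ = -1.36×10⁵ V.
At B: distances to the source charges are 1.45 m, 0.0400 m; V_B = Σ kqᵢ/rᵢ = -7.06×10⁵ V.
ΔV = V_B − V_A = -5.70×10⁵ V.
W_field = −qΔV = −(3.48×10⁻⁶ C)(-5.70×10⁵ V) = 1.98 J.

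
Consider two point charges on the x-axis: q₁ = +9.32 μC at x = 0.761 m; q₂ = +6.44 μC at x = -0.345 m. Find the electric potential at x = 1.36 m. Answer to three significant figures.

Electric potential is a scalar, so the contributions from each charge add algebraically: V = Σ kqᵢ/rᵢ.
Distances from the field point to each charge: r₁ = 0.599 m, r₂ = 1.71 m.
V = k[(9.32×10⁻⁶)/(0.599) + (6.44×10⁻⁶)/(1.71)] = 1.74×10⁵ V.

1.74×10⁵ V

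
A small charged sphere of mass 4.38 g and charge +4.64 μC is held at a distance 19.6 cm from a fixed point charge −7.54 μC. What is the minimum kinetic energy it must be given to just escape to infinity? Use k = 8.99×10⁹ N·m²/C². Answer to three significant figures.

To just escape, total mechanical energy must reach zero at infinity: ½mv²_min + U = 0, so ½mv²_min = −U = |kQq|/r.
|U| = |kQq|/r = (8.99×10⁹ N·m²/C²)(7.54×10⁻⁶)(4.64×10⁻⁶)/(0.196) = 1.60 J.

1.60 J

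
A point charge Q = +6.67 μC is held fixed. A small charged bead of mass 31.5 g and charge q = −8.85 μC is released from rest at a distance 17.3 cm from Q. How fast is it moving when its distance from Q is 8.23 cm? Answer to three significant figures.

14.7 m/s

Only the electrostatic force acts, so mechanical energy is conserved: ½mv² = U₁ − U₂ = kQq(1/r₁ − 1/r₂).
U₁ − U₂ = (8.99×10⁹ N·m²/C²)(6.67×10⁻⁶ C)(-8.85×10⁻⁶ C)(1/0.173 − 1/0.0823) = 3.38 J.
v = √(2·3.38/0.0315) = 14.7 m/s.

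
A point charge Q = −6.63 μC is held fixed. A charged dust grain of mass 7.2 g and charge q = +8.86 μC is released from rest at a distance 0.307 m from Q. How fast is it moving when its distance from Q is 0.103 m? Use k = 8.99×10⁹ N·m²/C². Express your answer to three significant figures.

30.8 m/s

Only the electrostatic force acts, so mechanical energy is conserved: ½mv² = U₁ − U₂ = kQq(1/r₁ − 1/r₂).
U₁ − U₂ = (8.99×10⁹ N·m²/C²)(-6.63×10⁻⁶ C)(8.86×10⁻⁶ C)(1/0.307 − 1/0.103) = 3.41 J.
v = √(2·3.41/7.20×10⁻³) = 30.8 m/s.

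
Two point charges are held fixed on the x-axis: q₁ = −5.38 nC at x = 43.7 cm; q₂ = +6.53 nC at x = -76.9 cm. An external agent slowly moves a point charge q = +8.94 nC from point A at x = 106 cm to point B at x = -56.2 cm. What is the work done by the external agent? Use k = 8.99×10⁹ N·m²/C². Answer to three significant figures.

2.51×10⁻⁶ J

For quasistatic motion the external work equals the change in potential energy: W_ext = qΔV = q(V_B − V_A).
At A: distances to the source charges are 0.623 m, 1.83 m; V_A = Σ kqᵢ/rᵢ = -45.5 V.
At B: distances to the source charges are 0.999 m, 0.207 m; V_B = Σ kqᵢ/rᵢ = 235 V.
ΔV = V_B − V_A = 281 V.
W_ext = qΔV = (8.94×10⁻⁹ C)(281 V) = 2.51×10⁻⁶ J.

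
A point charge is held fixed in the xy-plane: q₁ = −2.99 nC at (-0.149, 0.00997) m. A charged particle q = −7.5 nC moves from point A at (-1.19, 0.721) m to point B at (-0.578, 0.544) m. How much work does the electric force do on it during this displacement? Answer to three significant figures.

-1.34×10⁻⁷ J

The work done by the electric force is W_field = −ΔU = −q(V_B − V_A) = q(V_A − V_B).
At A: distance to the source charge is 1.26 m; V_A = kq₁/r = -21.3 V.
At B: distance to the source charge is 0.685 m; V_B = kq₁/r = -39.2 V.
ΔV = V_B − V_A = -17.9 V.
W_field = −qΔV = −(-7.50×10⁻⁹ C)(-17.9 V) = -1.34×10⁻⁷ J.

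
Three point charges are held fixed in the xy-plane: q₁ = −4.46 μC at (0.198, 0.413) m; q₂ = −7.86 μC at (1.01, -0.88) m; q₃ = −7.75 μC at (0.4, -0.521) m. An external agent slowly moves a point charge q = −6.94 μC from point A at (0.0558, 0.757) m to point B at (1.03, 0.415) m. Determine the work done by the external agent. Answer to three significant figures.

-0.230 J

For quasistatic motion the external work equals the change in potential energy: W_ext = qΔV = q(V_B − V_A).
At A: distances to the source charges are 0.372 m, 1.89 m, 1.32 m; V_A = Σ kqᵢ/rᵢ = -1.98×10⁵ V.
At B: distances to the source charges are 0.832 m, 1.30 m, 1.13 m; V_B = Σ kqᵢ/rᵢ = -1.65×10⁵ V.
ΔV = V_B − V_A = 3.31×10⁴ V.
W_ext = qΔV = (-6.94×10⁻⁶ C)(3.31×10⁴ V) = -0.230 J.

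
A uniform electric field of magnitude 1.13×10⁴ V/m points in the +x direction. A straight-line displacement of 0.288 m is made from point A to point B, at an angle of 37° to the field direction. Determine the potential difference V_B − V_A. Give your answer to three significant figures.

-2600 V

Only the component of displacement along E changes the potential: ΔV = −E·d·cosθ.
ΔV = −(1.13×10⁴ V/m)(0.288 m)cos37° = -2600 V.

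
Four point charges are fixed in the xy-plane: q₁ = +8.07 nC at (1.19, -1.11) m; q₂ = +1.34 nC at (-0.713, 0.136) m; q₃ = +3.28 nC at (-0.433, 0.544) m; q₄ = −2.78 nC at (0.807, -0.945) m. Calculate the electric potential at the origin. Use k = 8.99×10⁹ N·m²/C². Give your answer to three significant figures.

83.5 V

Electric potential is a scalar, so the contributions from each charge add algebraically: V = Σ kqᵢ/rᵢ.
Distances from the field point to each charge: r₁ = 1.63 m, r₂ = 0.726 m, r₃ = 0.695 m, r₄ = 1.24 m.
V = k[(8.07×10⁻⁹)/(1.63) + (1.34×10⁻⁹)/(0.726) + (3.28×10⁻⁹)/(0.695) + (-2.78×10⁻⁹)/(1.24)] = 83.5 V.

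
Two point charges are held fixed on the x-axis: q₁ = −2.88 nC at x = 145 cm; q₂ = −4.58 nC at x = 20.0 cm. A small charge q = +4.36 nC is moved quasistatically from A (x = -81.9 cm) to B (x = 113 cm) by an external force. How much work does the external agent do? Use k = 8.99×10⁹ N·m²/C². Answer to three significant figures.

-3.20×10⁻⁷ J

For quasistatic motion the external work equals the change in potential energy: W_ext = qΔV = q(V_B − V_A).
At A: distances to the source charges are 2.27 m, 1.02 m; V_A = Σ kqᵢ/rᵢ = -51.8 V.
At B: distances to the source charges are 0.320 m, 0.930 m; V_B = Σ kqᵢ/rᵢ = -125 V.
ΔV = V_B − V_A = -73.4 V.
W_ext = qΔV = (4.36×10⁻⁹ C)(-73.4 V) = -3.20×10⁻⁷ J.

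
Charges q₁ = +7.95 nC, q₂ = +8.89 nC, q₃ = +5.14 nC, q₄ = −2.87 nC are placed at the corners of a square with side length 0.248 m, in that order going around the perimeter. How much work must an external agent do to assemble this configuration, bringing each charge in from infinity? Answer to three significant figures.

3.25×10⁻⁶ J

The work to assemble the configuration equals its total potential energy, U = Σ kqᵢqⱼ/rᵢⱼ over all pairs.
The four side pairs have separation 0.248 m and the two diagonal pairs 0.351 m.
Summing all 6 pair terms gives U = 3.25×10⁻⁶ J.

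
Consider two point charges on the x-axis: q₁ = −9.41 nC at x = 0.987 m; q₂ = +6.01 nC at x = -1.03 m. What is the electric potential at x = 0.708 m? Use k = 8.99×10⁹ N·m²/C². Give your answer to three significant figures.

The total potential is the scalar sum of each charge's contribution, V = Σ kqᵢ/rᵢ.
Distances from the field point to each charge: r₁ = 0.279 m, r₂ = 1.74 m.
V = k[(-9.41×10⁻⁹)/(0.279) + (6.01×10⁻⁹)/(1.74)] = -272 V.

-272 V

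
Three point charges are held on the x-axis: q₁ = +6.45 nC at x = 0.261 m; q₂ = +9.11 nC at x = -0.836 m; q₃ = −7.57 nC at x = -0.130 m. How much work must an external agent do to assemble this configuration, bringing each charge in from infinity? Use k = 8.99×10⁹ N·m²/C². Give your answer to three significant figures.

-1.52×10⁻⁶ J

The work to assemble the configuration equals its total potential energy, U = Σ kqᵢqⱼ/rᵢⱼ over all pairs.
Pair separations: r₁₂ = 1.10 m, r₁₃ = 0.391 m, r₂₃ = 0.706 m.
U = (4.82×10⁻⁷) + (-1.12×10⁻⁶) + (-8.78×10⁻⁷) = -1.52×10⁻⁶ J.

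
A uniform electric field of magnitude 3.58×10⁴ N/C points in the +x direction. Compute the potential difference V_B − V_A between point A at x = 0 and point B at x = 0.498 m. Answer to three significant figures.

In a uniform field, potential decreases in the direction of E: V_B − V_A = −E·Δx.
V_B − V_A = −(3.58×10⁴ V/m)(0.498 m) = -1.78×10⁴ V.

-1.78×10⁴ V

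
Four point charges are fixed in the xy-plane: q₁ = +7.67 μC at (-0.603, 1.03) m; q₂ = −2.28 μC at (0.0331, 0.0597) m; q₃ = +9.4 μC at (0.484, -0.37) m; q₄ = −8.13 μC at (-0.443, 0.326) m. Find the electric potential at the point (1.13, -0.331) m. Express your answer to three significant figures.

The total potential is the scalar sum of each charge's contribution, V = Σ kqᵢ/rᵢ.
Distances from the field point to each charge: r₁ = 2.20 m, r₂ = 1.16 m, r₃ = 0.647 m, r₄ = 1.70 m.
V = k[(7.67×10⁻⁶)/(2.20) + (-2.28×10⁻⁶)/(1.16) + (9.40×10⁻⁶)/(0.647) + (-8.13×10⁻⁶)/(1.70)] = 1.01×10⁵ V.

1.01×10⁵ V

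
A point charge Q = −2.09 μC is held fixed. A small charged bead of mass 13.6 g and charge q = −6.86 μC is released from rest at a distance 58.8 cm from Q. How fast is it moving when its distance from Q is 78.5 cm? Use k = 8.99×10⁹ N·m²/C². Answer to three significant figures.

2.84 m/s

Only the electrostatic force acts, so mechanical energy is conserved: ½mv² = U₁ − U₂ = kQq(1/r₁ − 1/r₂).
U₁ − U₂ = (8.99×10⁹ N·m²/C²)(-2.09×10⁻⁶ C)(-6.86×10⁻⁶ C)(1/0.588 − 1/0.785) = 0.0550 J.
v = √(2·0.0550/0.0136) = 2.84 m/s.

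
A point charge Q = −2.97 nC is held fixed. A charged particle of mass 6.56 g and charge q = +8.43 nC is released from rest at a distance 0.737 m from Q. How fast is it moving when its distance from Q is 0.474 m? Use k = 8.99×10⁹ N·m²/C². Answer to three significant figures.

Only the electrostatic force acts, so mechanical energy is conserved: ½mv² = U₁ − U₂ = kQq(1/r₁ − 1/r₂).
U₁ − U₂ = (8.99×10⁹ N·m²/C²)(-2.97×10⁻⁹ C)(8.43×10⁻⁹ C)(1/0.737 − 1/0.474) = 1.69×10⁻⁷ J.
v = √(2·1.69×10⁻⁷/6.56×10⁻³) = 7.19×10⁻³ m/s.

7.19×10⁻³ m/s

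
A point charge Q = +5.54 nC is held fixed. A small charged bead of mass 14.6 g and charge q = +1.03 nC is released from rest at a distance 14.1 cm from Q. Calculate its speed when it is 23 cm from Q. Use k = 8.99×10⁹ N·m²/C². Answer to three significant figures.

4.39×10⁻³ m/s

Only the electrostatic force acts, so mechanical energy is conserved: ½mv² = U₁ − U₂ = kQq(1/r₁ − 1/r₂).
U₁ − U₂ = (8.99×10⁹ N·m²/C²)(5.54×10⁻⁹ C)(1.03×10⁻⁹ C)(1/0.141 − 1/0.230) = 1.41×10⁻⁷ J.
v = √(2·1.41×10⁻⁷/0.0146) = 4.39×10⁻³ m/s.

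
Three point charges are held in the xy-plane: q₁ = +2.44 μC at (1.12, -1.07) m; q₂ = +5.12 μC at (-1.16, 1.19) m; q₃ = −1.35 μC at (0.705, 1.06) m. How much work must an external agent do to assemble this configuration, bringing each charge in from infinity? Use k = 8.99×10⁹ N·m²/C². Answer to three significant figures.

-0.0119 J

The assembly work is the sum of pairwise potential energies, U = Σ_{i<j} kqᵢqⱼ/rᵢⱼ.
Pair separations: r₁₂ = 3.21 m, r₁₃ = 2.17 m, r₂₃ = 1.87 m.
U = (0.0350) + (-0.0136) + (-0.0332) = -0.0119 J.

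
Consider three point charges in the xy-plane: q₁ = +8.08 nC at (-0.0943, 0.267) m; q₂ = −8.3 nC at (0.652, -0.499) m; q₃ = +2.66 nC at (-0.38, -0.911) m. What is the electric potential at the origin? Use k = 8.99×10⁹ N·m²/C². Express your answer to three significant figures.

190 V

Electric potential is a scalar, so the contributions from each charge add algebraically: V = Σ kqᵢ/rᵢ.
Distances from the field point to each charge: r₁ = 0.283 m, r₂ = 0.821 m, r₃ = 0.987 m.
V = k[(8.08×10⁻⁹)/(0.283) + (-8.30×10⁻⁹)/(0.821) + (2.66×10⁻⁹)/(0.987)] = 190 V.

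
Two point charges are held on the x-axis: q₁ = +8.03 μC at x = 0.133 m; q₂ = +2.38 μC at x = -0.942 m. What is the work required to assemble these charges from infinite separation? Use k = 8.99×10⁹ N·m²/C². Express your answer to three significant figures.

The assembly work is the sum of pairwise potential energies, U = Σ_{i<j} kqᵢqⱼ/rᵢⱼ.
Pair separations: r₁₂ = 1.07 m.
U = (0.160) = 0.160 J.

0.160 J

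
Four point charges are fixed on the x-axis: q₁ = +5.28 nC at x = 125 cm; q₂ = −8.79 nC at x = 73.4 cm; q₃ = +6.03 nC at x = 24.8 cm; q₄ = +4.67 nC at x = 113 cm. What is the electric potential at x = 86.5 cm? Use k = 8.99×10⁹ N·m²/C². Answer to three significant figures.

-234 V

Electric potential is a scalar, so the contributions from each charge add algebraically: V = Σ kqᵢ/rᵢ.
Distances from the field point to each charge: r₁ = 0.385 m, r₂ = 0.131 m, r₃ = 0.617 m, r₄ = 0.265 m.
V = k[(5.28×10⁻⁹)/(0.385) + (-8.79×10⁻⁹)/(0.131) + (6.03×10⁻⁹)/(0.617) + (4.67×10⁻⁹)/(0.265)] = -234 V.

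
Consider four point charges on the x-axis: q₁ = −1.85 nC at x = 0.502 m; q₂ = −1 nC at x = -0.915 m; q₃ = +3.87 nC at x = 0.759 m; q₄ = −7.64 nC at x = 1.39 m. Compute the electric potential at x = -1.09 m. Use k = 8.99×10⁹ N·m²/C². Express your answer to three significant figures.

-70.7 V

Electric potential is a scalar, so the contributions from each charge add algebraically: V = Σ kqᵢ/rᵢ.
Distances from the field point to each charge: r₁ = 1.59 m, r₂ = 0.175 m, r₃ = 1.85 m, r₄ = 2.48 m.
V = k[(-1.85×10⁻⁹)/(1.59) + (-1.00×10⁻⁹)/(0.175) + (3.87×10⁻⁹)/(1.85) + (-7.64×10⁻⁹)/(2.48)] = -70.7 V.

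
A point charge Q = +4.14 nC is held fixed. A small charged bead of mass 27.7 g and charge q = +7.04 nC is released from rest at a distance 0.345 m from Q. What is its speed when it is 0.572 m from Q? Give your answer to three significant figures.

4.66×10⁻³ m/s

Only the electrostatic force acts, so mechanical energy is conserved: ½mv² = U₁ − U₂ = kQq(1/r₁ − 1/r₂).
U₁ − U₂ = (8.99×10⁹ N·m²/C²)(4.14×10⁻⁹ C)(7.04×10⁻⁹ C)(1/0.345 − 1/0.572) = 3.01×10⁻⁷ J.
v = √(2·3.01×10⁻⁷/0.0277) = 4.66×10⁻³ m/s.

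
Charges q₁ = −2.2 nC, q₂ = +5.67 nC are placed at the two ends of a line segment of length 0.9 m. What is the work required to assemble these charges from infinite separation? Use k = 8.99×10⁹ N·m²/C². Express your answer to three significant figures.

-1.25×10⁻⁷ J

The assembly work is the sum of pairwise potential energies, U = Σ_{i<j} kqᵢqⱼ/rᵢⱼ.
The separation is r = 0.900 m.
U = (-1.25×10⁻⁷) = -1.25×10⁻⁷ J.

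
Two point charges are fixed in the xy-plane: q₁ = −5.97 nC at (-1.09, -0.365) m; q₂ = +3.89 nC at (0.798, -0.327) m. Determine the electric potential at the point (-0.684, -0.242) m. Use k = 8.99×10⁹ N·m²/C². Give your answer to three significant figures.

-103 V

The total potential is the scalar sum of each charge's contribution, V = Σ kqᵢ/rᵢ.
Distances from the field point to each charge: r₁ = 0.424 m, r₂ = 1.48 m.
V = k[(-5.97×10⁻⁹)/(0.424) + (3.89×10⁻⁹)/(1.48)] = -103 V.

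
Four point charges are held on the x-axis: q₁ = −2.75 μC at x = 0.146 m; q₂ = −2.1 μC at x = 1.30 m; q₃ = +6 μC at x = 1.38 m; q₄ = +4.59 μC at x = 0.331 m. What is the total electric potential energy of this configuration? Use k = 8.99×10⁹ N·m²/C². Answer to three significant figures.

The assembly work is the sum of pairwise potential energies, U = Σ_{i<j} kqᵢqⱼ/rᵢⱼ.
Pair separations: r₁₂ = 1.15 m, r₁₃ = 1.23 m, r₁₄ = 0.185 m, r₂₃ = 0.0800 m, r₂₄ = 0.969 m, r₃₄ = 1.05 m.
Summing all 6 pair terms gives U = -1.96 J.

-1.96 J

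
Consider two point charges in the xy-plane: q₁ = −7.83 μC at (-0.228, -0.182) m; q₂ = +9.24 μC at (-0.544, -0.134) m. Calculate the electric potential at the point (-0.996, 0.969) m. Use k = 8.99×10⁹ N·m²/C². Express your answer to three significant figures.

The total potential is the scalar sum of each charge's contribution, V = Σ kqᵢ/rᵢ.
Distances from the field point to each charge: r₁ = 1.38 m, r₂ = 1.19 m.
V = k[(-7.83×10⁻⁶)/(1.38) + (9.24×10⁻⁶)/(1.19)] = 1.88×10⁴ V.

1.88×10⁴ V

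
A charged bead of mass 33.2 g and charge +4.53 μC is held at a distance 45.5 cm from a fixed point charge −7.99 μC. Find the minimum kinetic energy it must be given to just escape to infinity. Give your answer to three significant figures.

0.715 J

To just escape, total mechanical energy must reach zero at infinity: ½mv²_min + U = 0, so ½mv²_min = −U = |kQq|/r.
|U| = |kQq|/r = (8.99×10⁹ N·m²/C²)(7.99×10⁻⁶)(4.53×10⁻⁶)/(0.455) = 0.715 J.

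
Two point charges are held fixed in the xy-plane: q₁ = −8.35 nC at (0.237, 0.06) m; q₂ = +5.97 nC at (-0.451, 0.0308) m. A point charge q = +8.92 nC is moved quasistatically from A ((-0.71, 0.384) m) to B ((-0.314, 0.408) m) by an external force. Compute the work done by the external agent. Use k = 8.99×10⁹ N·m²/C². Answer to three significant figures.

For quasistatic motion the external work equals the change in potential energy: W_ext = qΔV = q(V_B − V_A).
At A: distances to the source charges are 1.00 m, 0.438 m; V_A = Σ kqᵢ/rᵢ = 47.5 V.
At B: distances to the source charges are 0.652 m, 0.401 m; V_B = Σ kqᵢ/rᵢ = 18.6 V.
ΔV = V_B − V_A = -29.0 V.
W_ext = qΔV = (8.92×10⁻⁹ C)(-29.0 V) = -2.59×10⁻⁷ J.

-2.59×10⁻⁷ J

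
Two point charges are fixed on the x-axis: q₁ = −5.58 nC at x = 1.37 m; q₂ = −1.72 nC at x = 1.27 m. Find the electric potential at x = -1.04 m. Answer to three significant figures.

The total potential is the scalar sum of each charge's contribution, V = Σ kqᵢ/rᵢ.
Distances from the field point to each charge: r₁ = 2.41 m, r₂ = 2.31 m.
V = k[(-5.58×10⁻⁹)/(2.41) + (-1.72×10⁻⁹)/(2.31)] = -27.5 V.

-27.5 V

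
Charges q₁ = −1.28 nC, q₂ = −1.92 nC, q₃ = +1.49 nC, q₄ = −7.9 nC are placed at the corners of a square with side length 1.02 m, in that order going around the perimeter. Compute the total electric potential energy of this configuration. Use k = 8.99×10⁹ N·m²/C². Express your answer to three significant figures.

6.45×10⁻⁸ J

The work to assemble the configuration equals its total potential energy, U = Σ kqᵢqⱼ/rᵢⱼ over all pairs.
The four side pairs have separation 1.02 m and the two diagonal pairs 1.44 m.
Summing all 6 pair terms gives U = 6.45×10⁻⁸ J.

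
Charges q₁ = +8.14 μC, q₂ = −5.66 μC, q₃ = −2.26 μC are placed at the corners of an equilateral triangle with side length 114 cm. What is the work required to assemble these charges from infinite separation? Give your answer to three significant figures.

-0.408 J

The assembly work is the sum of pairwise potential energies, U = Σ_{i<j} kqᵢqⱼ/rᵢⱼ.
All three pair separations equal the side length, 1.14 m.
U = (-0.363) + (-0.145) + (0.101) = -0.408 J.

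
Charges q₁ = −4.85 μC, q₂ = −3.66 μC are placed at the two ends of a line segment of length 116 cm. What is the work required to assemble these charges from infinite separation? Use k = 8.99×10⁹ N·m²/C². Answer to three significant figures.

The work to assemble the configuration equals its total potential energy, U = Σ kqᵢqⱼ/rᵢⱼ over all pairs.
The separation is r = 1.16 m.
U = (0.138) = 0.138 J.

0.138 J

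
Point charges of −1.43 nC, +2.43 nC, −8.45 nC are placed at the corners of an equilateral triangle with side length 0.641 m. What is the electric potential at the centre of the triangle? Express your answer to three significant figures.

Electric potential is a scalar, so the contributions from each charge add algebraically: V = Σ kqᵢ/rᵢ.
The distance from each vertex to the centroid is a/√3 = 0.370 m.
V = k[(-1.43×10⁻⁹)/(0.370) + (2.43×10⁻⁹)/(0.370) + (-8.45×10⁻⁹)/(0.370)] = -181 V.

-181 V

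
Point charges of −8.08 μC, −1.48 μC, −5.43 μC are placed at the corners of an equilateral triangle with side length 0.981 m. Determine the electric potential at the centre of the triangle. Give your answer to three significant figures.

-2.38×10⁵ V

Electric potential is a scalar, so the contributions from each charge add algebraically: V = Σ kqᵢ/rᵢ.
The distance from each vertex to the centroid is a/√3 = 0.566 m.
V = k[(-8.08×10⁻⁶)/(0.566) + (-1.48×10⁻⁶)/(0.566) + (-5.43×10⁻⁶)/(0.566)] = -2.38×10⁵ V.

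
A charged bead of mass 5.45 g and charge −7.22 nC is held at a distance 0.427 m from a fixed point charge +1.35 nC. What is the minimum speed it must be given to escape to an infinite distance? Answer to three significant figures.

To just escape, total mechanical energy must reach zero at infinity: ½mv²_min + U = 0, so ½mv²_min = −U = |kQq|/r.
|U| = |kQq|/r = (8.99×10⁹ N·m²/C²)(1.35×10⁻⁹)(7.22×10⁻⁹)/(0.427) = 2.05×10⁻⁷ J.
v_min = √(2|U|/m) = √(2·2.05×10⁻⁷/5.45×10⁻³) = 8.68×10⁻³ m/s.

8.68×10⁻³ m/s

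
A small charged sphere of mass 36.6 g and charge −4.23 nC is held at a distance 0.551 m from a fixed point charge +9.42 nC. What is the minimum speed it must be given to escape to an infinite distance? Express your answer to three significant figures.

To just escape, total mechanical energy must reach zero at infinity: ½mv²_min + U = 0, so ½mv²_min = −U = |kQq|/r.
|U| = |kQq|/r = (8.99×10⁹ N·m²/C²)(9.42×10⁻⁹)(4.23×10⁻⁹)/(0.551) = 6.50×10⁻⁷ J.
v_min = √(2|U|/m) = √(2·6.50×10⁻⁷/0.0366) = 5.96×10⁻³ m/s.

5.96×10⁻³ m/s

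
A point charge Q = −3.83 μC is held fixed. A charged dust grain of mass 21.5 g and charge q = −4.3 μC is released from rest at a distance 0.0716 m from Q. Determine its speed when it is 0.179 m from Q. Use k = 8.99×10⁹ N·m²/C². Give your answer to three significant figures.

Only the electrostatic force acts, so mechanical energy is conserved: ½mv² = U₁ − U₂ = kQq(1/r₁ − 1/r₂).
U₁ − U₂ = (8.99×10⁹ N·m²/C²)(-3.83×10⁻⁶ C)(-4.30×10⁻⁶ C)(1/0.0716 − 1/0.179) = 1.24 J.
v = √(2·1.24/0.0215) = 10.7 m/s.

10.7 m/s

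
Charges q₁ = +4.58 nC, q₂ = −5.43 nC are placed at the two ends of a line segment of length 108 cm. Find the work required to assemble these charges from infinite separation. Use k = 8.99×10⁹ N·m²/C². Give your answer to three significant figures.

-2.07×10⁻⁷ J

The assembly work is the sum of pairwise potential energies, U = Σ_{i<j} kqᵢqⱼ/rᵢⱼ.
The separation is r = 1.08 m.
U = (-2.07×10⁻⁷) = -2.07×10⁻⁷ J.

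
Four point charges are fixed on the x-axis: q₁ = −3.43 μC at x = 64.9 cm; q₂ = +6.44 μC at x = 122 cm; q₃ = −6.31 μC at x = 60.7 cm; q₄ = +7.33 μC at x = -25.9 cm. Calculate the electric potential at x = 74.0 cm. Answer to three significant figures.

-5.79×10⁵ V

Electric potential is a scalar, so the contributions from each charge add algebraically: V = Σ kqᵢ/rᵢ.
Distances from the field point to each charge: r₁ = 0.0910 m, r₂ = 0.480 m, r₃ = 0.133 m, r₄ = 0.999 m.
V = k[(-3.43×10⁻⁶)/(0.0910) + (6.44×10⁻⁶)/(0.480) + (-6.31×10⁻⁶)/(0.133) + (7.33×10⁻⁶)/(0.999)] = -5.79×10⁵ V.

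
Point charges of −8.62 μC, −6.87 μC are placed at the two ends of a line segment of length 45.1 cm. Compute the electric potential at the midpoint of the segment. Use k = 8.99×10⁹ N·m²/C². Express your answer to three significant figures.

Electric potential is a scalar, so the contributions from each charge add algebraically: V = Σ kqᵢ/rᵢ.
Each charge is 0.226 m from the midpoint.
V = k[(-8.62×10⁻⁶)/(0.226) + (-6.87×10⁻⁶)/(0.226)] = -6.18×10⁵ V.

-6.18×10⁵ V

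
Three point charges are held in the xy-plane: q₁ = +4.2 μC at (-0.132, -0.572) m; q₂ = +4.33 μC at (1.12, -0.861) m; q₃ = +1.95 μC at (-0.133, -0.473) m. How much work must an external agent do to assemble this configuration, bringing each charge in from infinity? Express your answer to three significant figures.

The work to assemble the configuration equals its total potential energy, U = Σ kqᵢqⱼ/rᵢⱼ over all pairs.
Pair separations: r₁₂ = 1.28 m, r₁₃ = 0.0990 m, r₂₃ = 1.31 m.
U = (0.127) + (0.744) + (0.0579) = 0.929 J.

0.929 J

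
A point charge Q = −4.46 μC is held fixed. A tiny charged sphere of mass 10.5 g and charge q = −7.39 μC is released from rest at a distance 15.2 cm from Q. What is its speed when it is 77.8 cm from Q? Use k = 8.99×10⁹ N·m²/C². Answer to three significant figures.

17.3 m/s

Only the electrostatic force acts, so mechanical energy is conserved: ½mv² = U₁ − U₂ = kQq(1/r₁ − 1/r₂).
U₁ − U₂ = (8.99×10⁹ N·m²/C²)(-4.46×10⁻⁶ C)(-7.39×10⁻⁶ C)(1/0.152 − 1/0.778) = 1.57 J.
v = √(2·1.57/0.0105) = 17.3 m/s.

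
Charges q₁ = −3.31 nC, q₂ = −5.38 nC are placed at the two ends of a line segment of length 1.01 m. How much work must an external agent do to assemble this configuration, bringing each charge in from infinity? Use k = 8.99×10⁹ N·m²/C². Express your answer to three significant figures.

1.59×10⁻⁷ J

The assembly work is the sum of pairwise potential energies, U = Σ_{i<j} kqᵢqⱼ/rᵢⱼ.
The separation is r = 1.01 m.
U = (1.59×10⁻⁷) = 1.59×10⁻⁷ J.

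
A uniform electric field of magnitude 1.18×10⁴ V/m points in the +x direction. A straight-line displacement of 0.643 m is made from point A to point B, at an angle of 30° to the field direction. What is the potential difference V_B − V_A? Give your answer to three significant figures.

Only the component of displacement along E changes the potential: ΔV = −E·d·cosθ.
ΔV = −(1.18×10⁴ V/m)(0.643 m)cos30° = -6570 V.

-6570 V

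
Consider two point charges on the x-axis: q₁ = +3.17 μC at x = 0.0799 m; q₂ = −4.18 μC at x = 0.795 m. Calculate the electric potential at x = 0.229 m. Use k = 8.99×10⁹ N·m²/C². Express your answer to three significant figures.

The total potential is the scalar sum of each charge's contribution, V = Σ kqᵢ/rᵢ.
Distances from the field point to each charge: r₁ = 0.149 m, r₂ = 0.566 m.
V = k[(3.17×10⁻⁶)/(0.149) + (-4.18×10⁻⁶)/(0.566)] = 1.25×10⁵ V.

1.25×10⁵ V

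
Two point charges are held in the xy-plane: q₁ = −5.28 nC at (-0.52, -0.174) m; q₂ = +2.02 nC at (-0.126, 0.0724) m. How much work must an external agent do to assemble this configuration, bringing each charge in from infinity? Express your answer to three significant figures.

-2.06×10⁻⁷ J

The assembly work is the sum of pairwise potential energies, U = Σ_{i<j} kqᵢqⱼ/rᵢⱼ.
Pair separations: r₁₂ = 0.465 m.
U = (-2.06×10⁻⁷) = -2.06×10⁻⁷ J.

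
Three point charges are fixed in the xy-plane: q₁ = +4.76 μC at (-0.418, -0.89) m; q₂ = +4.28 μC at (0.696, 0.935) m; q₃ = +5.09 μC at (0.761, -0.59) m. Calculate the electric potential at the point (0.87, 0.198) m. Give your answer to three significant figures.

Electric potential is a scalar, so the contributions from each charge add algebraically: V = Σ kqᵢ/rᵢ.
Distances from the field point to each charge: r₁ = 1.69 m, r₂ = 0.757 m, r₃ = 0.796 m.
V = k[(4.76×10⁻⁶)/(1.69) + (4.28×10⁻⁶)/(0.757) + (5.09×10⁻⁶)/(0.796)] = 1.34×10⁵ V.

1.34×10⁵ V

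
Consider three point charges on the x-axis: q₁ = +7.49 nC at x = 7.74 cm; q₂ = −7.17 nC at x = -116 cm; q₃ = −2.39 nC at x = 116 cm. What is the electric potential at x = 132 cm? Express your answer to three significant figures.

-106 V

Electric potential is a scalar, so the contributions from each charge add algebraically: V = Σ kqᵢ/rᵢ.
Distances from the field point to each charge: r₁ = 1.24 m, r₂ = 2.48 m, r₃ = 0.160 m.
V = k[(7.49×10⁻⁹)/(1.24) + (-7.17×10⁻⁹)/(2.48) + (-2.39×10⁻⁹)/(0.160)] = -106 V.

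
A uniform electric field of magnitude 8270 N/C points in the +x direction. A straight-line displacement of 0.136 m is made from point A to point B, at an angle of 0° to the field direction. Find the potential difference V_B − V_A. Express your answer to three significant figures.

-1120 V

Only the component of displacement along E changes the potential: ΔV = −E·d·cosθ.
ΔV = −(8270 V/m)(0.136 m)cos0° = -1120 V.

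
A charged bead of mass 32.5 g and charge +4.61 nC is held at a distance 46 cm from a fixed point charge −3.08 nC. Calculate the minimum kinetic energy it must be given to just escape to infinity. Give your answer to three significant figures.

2.77×10⁻⁷ J

To just escape, total mechanical energy must reach zero at infinity: ½mv²_min + U = 0, so ½mv²_min = −U = |kQq|/r.
|U| = |kQq|/r = (8.99×10⁹ N·m²/C²)(3.08×10⁻⁹)(4.61×10⁻⁹)/(0.460) = 2.77×10⁻⁷ J.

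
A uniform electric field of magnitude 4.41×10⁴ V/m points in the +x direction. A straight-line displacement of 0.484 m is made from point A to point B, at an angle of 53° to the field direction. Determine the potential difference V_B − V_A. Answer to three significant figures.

-1.28×10⁴ V

Only the component of displacement along E changes the potential: ΔV = −E·d·cosθ.
ΔV = −(4.41×10⁴ V/m)(0.484 m)cos53° = -1.28×10⁴ V.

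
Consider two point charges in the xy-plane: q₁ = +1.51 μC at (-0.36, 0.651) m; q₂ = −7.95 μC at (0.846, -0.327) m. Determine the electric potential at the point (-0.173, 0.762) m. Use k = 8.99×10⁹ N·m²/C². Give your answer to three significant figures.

1.45×10⁴ V

Electric potential is a scalar, so the contributions from each charge add algebraically: V = Σ kqᵢ/rᵢ.
Distances from the field point to each charge: r₁ = 0.217 m, r₂ = 1.49 m.
V = k[(1.51×10⁻⁶)/(0.217) + (-7.95×10⁻⁶)/(1.49)] = 1.45×10⁴ V.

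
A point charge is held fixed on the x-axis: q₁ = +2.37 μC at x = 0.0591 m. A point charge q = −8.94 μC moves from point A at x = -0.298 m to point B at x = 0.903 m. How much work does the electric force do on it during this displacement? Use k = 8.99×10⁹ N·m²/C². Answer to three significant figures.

The work done by the electric force is W_field = −ΔU = −q(V_B − V_A) = q(V_A − V_B).
At A: distance to the source charge is 0.357 m; V_A = kq₁/r = 5.97×10⁴ V.
At B: distance to the source charge is 0.844 m; V_B = kq₁/r = 2.52×10⁴ V.
ΔV = V_B − V_A = -3.44×10⁴ V.
W_field = −qΔV = −(-8.94×10⁻⁶ C)(-3.44×10⁴ V) = -0.308 J.

-0.308 J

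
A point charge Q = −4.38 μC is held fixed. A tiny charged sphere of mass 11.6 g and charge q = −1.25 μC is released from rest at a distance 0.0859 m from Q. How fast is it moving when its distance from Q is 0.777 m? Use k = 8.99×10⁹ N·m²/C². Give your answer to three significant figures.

Only the electrostatic force acts, so mechanical energy is conserved: ½mv² = U₁ − U₂ = kQq(1/r₁ − 1/r₂).
U₁ − U₂ = (8.99×10⁹ N·m²/C²)(-4.38×10⁻⁶ C)(-1.25×10⁻⁶ C)(1/0.0859 − 1/0.777) = 0.510 J.
v = √(2·0.510/0.0116) = 9.37 m/s.

9.37 m/s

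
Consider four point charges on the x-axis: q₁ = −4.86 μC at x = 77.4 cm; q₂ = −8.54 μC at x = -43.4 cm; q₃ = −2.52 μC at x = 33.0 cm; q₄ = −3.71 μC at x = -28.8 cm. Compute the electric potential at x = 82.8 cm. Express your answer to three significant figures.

The total potential is the scalar sum of each charge's contribution, V = Σ kqᵢ/rᵢ.
Distances from the field point to each charge: r₁ = 0.0540 m, r₂ = 1.26 m, r₃ = 0.498 m, r₄ = 1.12 m.
V = k[(-4.86×10⁻⁶)/(0.0540) + (-8.54×10⁻⁶)/(1.26) + (-2.52×10⁻⁶)/(0.498) + (-3.71×10⁻⁶)/(1.12)] = -9.45×10⁵ V.

-9.45×10⁵ V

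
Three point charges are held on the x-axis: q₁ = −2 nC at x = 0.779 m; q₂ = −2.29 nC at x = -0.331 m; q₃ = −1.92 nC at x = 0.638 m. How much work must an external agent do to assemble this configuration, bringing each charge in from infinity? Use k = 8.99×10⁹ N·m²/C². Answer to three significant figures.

The assembly work is the sum of pairwise potential energies, U = Σ_{i<j} kqᵢqⱼ/rᵢⱼ.
Pair separations: r₁₂ = 1.11 m, r₁₃ = 0.141 m, r₂₃ = 0.969 m.
U = (3.71×10⁻⁸) + (2.45×10⁻⁷) + (4.08×10⁻⁸) = 3.23×10⁻⁷ J.

3.23×10⁻⁷ J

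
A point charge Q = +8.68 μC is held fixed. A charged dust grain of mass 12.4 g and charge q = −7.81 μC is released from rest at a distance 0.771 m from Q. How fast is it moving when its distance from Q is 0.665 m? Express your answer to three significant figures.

Only the electrostatic force acts, so mechanical energy is conserved: ½mv² = U₁ − U₂ = kQq(1/r₁ − 1/r₂).
U₁ − U₂ = (8.99×10⁹ N·m²/C²)(8.68×10⁻⁶ C)(-7.81×10⁻⁶ C)(1/0.771 − 1/0.665) = 0.126 J.
v = √(2·0.126/0.0124) = 4.51 m/s.

4.51 m/s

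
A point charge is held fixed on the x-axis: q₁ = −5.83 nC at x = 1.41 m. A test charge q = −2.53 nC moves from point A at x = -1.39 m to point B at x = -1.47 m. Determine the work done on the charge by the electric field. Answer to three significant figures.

1.32×10⁻⁹ J

The work done by the electric force is W_field = −ΔU = −q(V_B − V_A) = q(V_A − V_B).
At A: distance to the source charge is 2.80 m; V_A = kq₁/r = -18.7 V.
At B: distance to the source charge is 2.88 m; V_B = kq₁/r = -18.2 V.
ΔV = V_B − V_A = 0.520 V.
W_field = −qΔV = −(-2.53×10⁻⁹ C)(0.520 V) = 1.32×10⁻⁹ J.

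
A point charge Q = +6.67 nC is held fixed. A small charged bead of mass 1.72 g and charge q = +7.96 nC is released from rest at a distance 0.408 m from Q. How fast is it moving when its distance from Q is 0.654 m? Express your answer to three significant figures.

0.0226 m/s

Only the electrostatic force acts, so mechanical energy is conserved: ½mv² = U₁ − U₂ = kQq(1/r₁ − 1/r₂).
U₁ − U₂ = (8.99×10⁹ N·m²/C²)(6.67×10⁻⁹ C)(7.96×10⁻⁹ C)(1/0.408 − 1/0.654) = 4.40×10⁻⁷ J.
v = √(2·4.40×10⁻⁷/1.72×10⁻³) = 0.0226 m/s.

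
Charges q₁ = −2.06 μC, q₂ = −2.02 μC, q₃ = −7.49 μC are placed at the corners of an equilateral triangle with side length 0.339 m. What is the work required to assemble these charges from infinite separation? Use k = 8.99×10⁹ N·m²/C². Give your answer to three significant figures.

The assembly work is the sum of pairwise potential energies, U = Σ_{i<j} kqᵢqⱼ/rᵢⱼ.
All three pair separations equal the side length, 0.339 m.
U = (0.110) + (0.409) + (0.401) = 0.921 J.

0.921 J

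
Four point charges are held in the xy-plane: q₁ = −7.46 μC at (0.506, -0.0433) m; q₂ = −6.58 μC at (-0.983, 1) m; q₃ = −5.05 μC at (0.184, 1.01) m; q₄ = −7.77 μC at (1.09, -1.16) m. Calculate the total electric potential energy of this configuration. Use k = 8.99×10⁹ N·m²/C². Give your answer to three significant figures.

1.52 J

The assembly work is the sum of pairwise potential energies, U = Σ_{i<j} kqᵢqⱼ/rᵢⱼ.
Pair separations: r₁₂ = 1.82 m, r₁₃ = 1.10 m, r₁₄ = 1.26 m, r₂₃ = 1.17 m, r₂₄ = 2.99 m, r₃₄ = 2.35 m.
Summing all 6 pair terms gives U = 1.52 J.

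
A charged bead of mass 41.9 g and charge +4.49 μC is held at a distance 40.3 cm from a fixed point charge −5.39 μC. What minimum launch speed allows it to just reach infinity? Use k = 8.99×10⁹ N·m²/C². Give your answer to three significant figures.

To just escape, total mechanical energy must reach zero at infinity: ½mv²_min + U = 0, so ½mv²_min = −U = |kQq|/r.
|U| = |kQq|/r = (8.99×10⁹ N·m²/C²)(5.39×10⁻⁶)(4.49×10⁻⁶)/(0.403) = 0.540 J.
v_min = √(2|U|/m) = √(2·0.540/0.0419) = 5.08 m/s.

5.08 m/s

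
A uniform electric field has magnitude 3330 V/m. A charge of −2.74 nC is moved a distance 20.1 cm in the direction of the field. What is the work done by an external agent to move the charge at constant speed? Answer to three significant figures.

The potential change for a displacement 20.1 cm in the direction of the field is ΔV = −Ed = -669 V.
W_ext = qΔV = 1.83×10⁻⁶ J.

1.83×10⁻⁶ J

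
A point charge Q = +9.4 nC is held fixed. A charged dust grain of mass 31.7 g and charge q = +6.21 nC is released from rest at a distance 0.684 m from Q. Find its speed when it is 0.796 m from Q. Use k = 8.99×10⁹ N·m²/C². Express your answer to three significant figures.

2.61×10⁻³ m/s

Only the electrostatic force acts, so mechanical energy is conserved: ½mv² = U₁ − U₂ = kQq(1/r₁ − 1/r₂).
U₁ − U₂ = (8.99×10⁹ N·m²/C²)(9.40×10⁻⁹ C)(6.21×10⁻⁹ C)(1/0.684 − 1/0.796) = 1.08×10⁻⁷ J.
v = √(2·1.08×10⁻⁷/0.0317) = 2.61×10⁻³ m/s.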